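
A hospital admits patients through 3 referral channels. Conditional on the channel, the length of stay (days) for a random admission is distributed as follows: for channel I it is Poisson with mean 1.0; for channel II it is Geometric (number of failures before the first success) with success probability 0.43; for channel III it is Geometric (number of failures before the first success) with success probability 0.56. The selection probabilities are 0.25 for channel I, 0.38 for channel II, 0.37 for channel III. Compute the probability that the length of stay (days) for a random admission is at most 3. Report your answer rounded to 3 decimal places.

0.941

Conditional on each channel, P(X ≤ 3): I: 0.981012; II: 0.89444; III: 0.962519.
By total probability, P(X ≤ 3) = 0.25·0.981012 + 0.38·0.89444 + 0.37·0.962519 = 0.941272.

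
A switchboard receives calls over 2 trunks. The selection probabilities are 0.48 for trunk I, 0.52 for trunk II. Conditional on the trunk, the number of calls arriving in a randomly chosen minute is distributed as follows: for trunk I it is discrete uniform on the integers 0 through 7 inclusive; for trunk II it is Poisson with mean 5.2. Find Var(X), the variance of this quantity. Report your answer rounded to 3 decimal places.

Per component, I: μ=3.5, E[X²]=17.5; II: μ=5.2, E[X²]=32.24.
E[X] = 0.48·3.5 + 0.52·5.2 = 4.384.
E[X²] = 0.48·17.5 + 0.52·32.24 = 25.1648.
Var(X) = E[X²] − (E[X])² = 25.1648 − 19.2195 = 5.94534.

5.945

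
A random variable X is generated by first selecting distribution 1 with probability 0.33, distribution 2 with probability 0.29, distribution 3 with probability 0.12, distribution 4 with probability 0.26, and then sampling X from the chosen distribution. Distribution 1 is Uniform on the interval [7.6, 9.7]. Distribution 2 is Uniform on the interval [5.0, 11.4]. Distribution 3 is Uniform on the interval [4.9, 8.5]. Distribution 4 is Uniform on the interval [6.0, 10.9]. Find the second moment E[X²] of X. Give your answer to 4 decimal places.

For each component E[X²] = Var + (mean)², giving 1: 75.19; 2: 70.6533; 3: 45.97; 4: 73.4033.
Overall E[X²] = 0.33·75.19 + 0.29·70.6533 + 0.12·45.97 + 0.26·73.4033 = 69.9034.

69.9034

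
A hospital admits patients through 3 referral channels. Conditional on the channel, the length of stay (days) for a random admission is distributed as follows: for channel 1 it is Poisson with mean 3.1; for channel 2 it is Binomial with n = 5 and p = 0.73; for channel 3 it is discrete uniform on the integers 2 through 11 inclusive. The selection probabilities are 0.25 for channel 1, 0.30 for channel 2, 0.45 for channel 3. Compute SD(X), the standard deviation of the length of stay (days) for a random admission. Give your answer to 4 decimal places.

2.6838

Per component, 1: μ=3.1, E[X²]=12.71; 2: μ=3.65, E[X²]=14.308; 3: μ=6.5, E[X²]=50.5.
E[X] = 0.25·3.1 + 0.3·3.65 + 0.45·6.5 = 4.795.
E[X²] = 0.25·12.71 + 0.3·14.308 + 0.45·50.5 = 30.1949.
Var(X) = E[X²] − (E[X])² = 30.1949 − 22.992 = 7.20288.
SD(X) = √7.20288 = 2.68382.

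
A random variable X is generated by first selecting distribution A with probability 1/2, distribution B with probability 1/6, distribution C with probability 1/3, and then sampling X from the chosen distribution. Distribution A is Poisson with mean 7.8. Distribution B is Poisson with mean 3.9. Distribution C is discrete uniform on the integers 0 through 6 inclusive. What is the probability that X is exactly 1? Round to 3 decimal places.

0.062

Conditional on each component, P(X = 1): A: 0.00319593; B: 0.0789435; C: 0.142857.
By total probability, P(X = 1) = 0.5·0.00319593 + 0.166667·0.0789435 + 0.333333·0.142857 = 0.0623743.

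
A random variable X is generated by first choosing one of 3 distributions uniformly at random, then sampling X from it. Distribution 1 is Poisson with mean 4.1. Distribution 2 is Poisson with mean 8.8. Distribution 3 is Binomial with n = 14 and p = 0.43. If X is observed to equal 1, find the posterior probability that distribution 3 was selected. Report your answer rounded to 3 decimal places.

Likelihoods P(X=1 | ·): 1: 0.067948; 2: 0.00132645; 3: 0.00403617.
Posterior ∝ prior × likelihood. Numerator for 3: 0.333333·0.00403617 = 0.00134539.
Normalizing constant: 0.333333·0.067948 + 0.333333·0.00132645 + 0.333333·0.00403617 = 0.0244369.
P(3 | observation) = 0.00134539 / 0.0244369 = 0.0550558.

0.055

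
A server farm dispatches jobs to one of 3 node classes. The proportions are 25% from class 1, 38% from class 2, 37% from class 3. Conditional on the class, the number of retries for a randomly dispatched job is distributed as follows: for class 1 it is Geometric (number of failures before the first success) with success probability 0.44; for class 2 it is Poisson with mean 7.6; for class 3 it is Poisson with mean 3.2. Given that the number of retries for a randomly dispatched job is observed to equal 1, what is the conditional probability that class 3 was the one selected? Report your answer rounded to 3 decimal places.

0.434

Likelihoods P(X=1 | ·): 1: 0.2464; 2: 0.00380343; 3: 0.130439.
Posterior ∝ prior × likelihood. Numerator for 3: 0.37·0.130439 = 0.0482624.
Normalizing constant: 0.25·0.2464 + 0.38·0.00380343 + 0.37·0.130439 = 0.111308.
P(3 | observation) = 0.0482624 / 0.111308 = 0.433595.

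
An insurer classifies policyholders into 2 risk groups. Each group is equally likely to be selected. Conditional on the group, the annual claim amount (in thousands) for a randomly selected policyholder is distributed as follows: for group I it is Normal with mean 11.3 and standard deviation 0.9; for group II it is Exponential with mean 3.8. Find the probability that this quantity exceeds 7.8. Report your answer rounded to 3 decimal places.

Conditional on each group, P(X > 7.8): I: 0.99995; II: 0.128397.
By total probability, P(X > 7.8) = 0.5·0.99995 + 0.5·0.128397 = 0.564173.

0.564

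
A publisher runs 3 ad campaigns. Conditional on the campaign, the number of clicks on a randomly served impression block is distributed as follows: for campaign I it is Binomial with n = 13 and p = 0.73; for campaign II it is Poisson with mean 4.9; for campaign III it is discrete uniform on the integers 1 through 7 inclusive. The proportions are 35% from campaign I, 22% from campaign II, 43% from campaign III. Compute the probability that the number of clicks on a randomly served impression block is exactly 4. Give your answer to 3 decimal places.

Conditional on each campaign, P(X = 4): I: 0.00154836; II: 0.178867; III: 0.142857.
By total probability, P(X = 4) = 0.35·0.00154836 + 0.22·0.178867 + 0.43·0.142857 = 0.101321.

0.101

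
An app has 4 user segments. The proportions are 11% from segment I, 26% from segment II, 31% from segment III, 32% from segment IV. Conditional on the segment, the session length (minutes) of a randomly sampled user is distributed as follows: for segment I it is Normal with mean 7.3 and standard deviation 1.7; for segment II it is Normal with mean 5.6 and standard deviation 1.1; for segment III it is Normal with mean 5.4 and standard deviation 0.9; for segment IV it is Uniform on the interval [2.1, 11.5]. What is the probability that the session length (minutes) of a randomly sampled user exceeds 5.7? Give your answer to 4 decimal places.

0.5235

Conditional on each segment, P(X > 5.7): I: 0.826693; II: 0.463782; III: 0.369441; IV: 0.617021.
By total probability, P(X > 5.7) = 0.11·0.826693 + 0.26·0.463782 + 0.31·0.369441 + 0.32·0.617021 = 0.523493.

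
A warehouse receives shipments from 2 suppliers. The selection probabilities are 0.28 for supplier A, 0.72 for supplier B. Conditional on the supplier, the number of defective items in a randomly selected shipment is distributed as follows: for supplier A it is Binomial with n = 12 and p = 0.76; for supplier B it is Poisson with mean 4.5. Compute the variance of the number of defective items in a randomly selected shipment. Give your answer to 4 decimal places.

8.1559

Per component, A: μ=9.12, E[X²]=85.3632; B: μ=4.5, E[X²]=24.75.
E[X] = 0.28·9.12 + 0.72·4.5 = 5.7936.
E[X²] = 0.28·85.3632 + 0.72·24.75 = 41.7217.
Var(X) = E[X²] − (E[X])² = 41.7217 − 33.5658 = 8.1559.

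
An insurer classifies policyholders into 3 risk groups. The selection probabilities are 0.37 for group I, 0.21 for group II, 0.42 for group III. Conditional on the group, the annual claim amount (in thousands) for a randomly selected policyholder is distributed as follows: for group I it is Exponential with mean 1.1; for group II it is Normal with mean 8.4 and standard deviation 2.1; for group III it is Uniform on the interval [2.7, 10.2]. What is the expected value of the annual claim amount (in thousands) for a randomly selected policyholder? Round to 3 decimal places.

4.880

Component means — I: 1.1; II: 8.4; III: 6.45.
E[X] = 0.37·1.1 + 0.21·8.4 + 0.42·6.45 = 4.88.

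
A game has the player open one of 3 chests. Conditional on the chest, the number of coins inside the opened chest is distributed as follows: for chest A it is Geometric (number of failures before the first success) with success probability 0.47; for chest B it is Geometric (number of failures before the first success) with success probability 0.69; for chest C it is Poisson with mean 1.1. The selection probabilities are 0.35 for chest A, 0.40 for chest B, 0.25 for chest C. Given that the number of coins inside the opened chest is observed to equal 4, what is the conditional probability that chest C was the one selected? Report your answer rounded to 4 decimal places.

0.2464

Likelihoods P(X=4 | ·): A: 0.0370853; B: 0.00637229; C: 0.0203065.
Posterior ∝ prior × likelihood. Numerator for C: 0.25·0.0203065 = 0.00507663.
Normalizing constant: 0.35·0.0370853 + 0.4·0.00637229 + 0.25·0.0203065 = 0.0206054.
P(C | observation) = 0.00507663 / 0.0206054 = 0.246374.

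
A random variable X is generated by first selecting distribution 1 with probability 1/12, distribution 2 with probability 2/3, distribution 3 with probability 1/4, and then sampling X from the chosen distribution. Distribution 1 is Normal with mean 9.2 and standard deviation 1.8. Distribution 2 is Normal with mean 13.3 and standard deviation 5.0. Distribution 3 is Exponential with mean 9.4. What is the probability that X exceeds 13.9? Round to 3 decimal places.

Conditional on each component, P(X > 13.9): 1: 0.00451243; 2: 0.452242; 3: 0.227928.
By total probability, P(X > 13.9) = 0.0833333·0.00451243 + 0.666667·0.452242 + 0.25·0.227928 = 0.358853.

0.359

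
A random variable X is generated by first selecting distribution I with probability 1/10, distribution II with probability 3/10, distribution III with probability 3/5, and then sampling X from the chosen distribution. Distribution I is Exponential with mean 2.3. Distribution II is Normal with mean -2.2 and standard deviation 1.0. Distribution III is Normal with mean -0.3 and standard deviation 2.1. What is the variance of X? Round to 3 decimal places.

Per component, I: μ=2.3, E[X²]=10.58; II: μ=-2.2, E[X²]=5.84; III: μ=-0.3, E[X²]=4.5.
E[X] = 0.1·2.3 + 0.3·-2.2 + 0.6·-0.3 = -0.61.
E[X²] = 0.1·10.58 + 0.3·5.84 + 0.6·4.5 = 5.51.
Var(X) = E[X²] − (E[X])² = 5.51 − 0.3721 = 5.1379.

5.138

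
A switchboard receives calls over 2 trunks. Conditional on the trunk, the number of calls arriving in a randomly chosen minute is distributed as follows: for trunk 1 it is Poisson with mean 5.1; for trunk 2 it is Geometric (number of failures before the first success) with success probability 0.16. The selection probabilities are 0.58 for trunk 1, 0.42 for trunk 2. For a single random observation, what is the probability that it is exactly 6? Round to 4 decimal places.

0.1100

Conditional on each trunk, P(X = 6): 1: 0.149; 2: 0.0562077.
By total probability, P(X = 6) = 0.58·0.149 + 0.42·0.0562077 = 0.110027.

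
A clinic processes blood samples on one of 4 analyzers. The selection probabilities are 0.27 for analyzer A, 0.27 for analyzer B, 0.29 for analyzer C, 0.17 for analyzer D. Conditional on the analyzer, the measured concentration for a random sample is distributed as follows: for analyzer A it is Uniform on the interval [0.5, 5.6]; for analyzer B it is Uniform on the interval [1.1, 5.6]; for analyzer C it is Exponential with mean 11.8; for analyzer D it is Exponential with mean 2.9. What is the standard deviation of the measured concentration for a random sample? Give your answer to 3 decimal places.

7.639

Per component, A: μ=3.05, E[X²]=11.47; B: μ=3.35, E[X²]=12.91; C: μ=11.8, E[X²]=278.48; D: μ=2.9, E[X²]=16.82.
E[X] = 0.27·3.05 + 0.27·3.35 + 0.29·11.8 + 0.17·2.9 = 5.643.
E[X²] = 0.27·11.47 + 0.27·12.91 + 0.29·278.48 + 0.17·16.82 = 90.2012.
Var(X) = E[X²] − (E[X])² = 90.2012 − 31.8434 = 58.3578.
SD(X) = √58.3578 = 7.63922.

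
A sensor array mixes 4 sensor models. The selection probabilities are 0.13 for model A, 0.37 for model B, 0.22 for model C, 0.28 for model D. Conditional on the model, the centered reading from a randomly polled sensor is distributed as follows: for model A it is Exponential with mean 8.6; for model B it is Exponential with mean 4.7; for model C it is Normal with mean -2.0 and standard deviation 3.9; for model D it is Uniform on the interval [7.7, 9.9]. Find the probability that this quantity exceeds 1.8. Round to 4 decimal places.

Conditional on each model, P(X > 1.8): A: 0.81115; B: 0.681827; C: 0.164939; D: 1.
By total probability, P(X > 1.8) = 0.13·0.81115 + 0.37·0.681827 + 0.22·0.164939 + 0.28·1 = 0.674012.

0.6740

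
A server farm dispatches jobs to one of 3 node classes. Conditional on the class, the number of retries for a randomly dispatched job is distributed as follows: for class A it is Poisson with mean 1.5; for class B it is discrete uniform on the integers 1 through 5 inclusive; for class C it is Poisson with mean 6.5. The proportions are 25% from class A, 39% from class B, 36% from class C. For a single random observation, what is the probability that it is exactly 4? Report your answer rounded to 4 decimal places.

Conditional on each class, P(X = 4): A: 0.0470665; B: 0.2; C: 0.111822.
By total probability, P(X = 4) = 0.25·0.0470665 + 0.39·0.2 + 0.36·0.111822 = 0.130023.

0.1300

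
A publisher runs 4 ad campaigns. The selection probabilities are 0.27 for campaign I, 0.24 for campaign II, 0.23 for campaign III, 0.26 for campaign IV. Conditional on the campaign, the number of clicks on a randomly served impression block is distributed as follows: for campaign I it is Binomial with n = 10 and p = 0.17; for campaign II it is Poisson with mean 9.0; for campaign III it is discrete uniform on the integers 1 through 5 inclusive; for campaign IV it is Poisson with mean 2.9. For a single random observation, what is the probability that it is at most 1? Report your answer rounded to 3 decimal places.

Conditional on each campaign, P(X ≤ 1): I: 0.472959; II: 0.0012341; III: 0.2; IV: 0.214591.
By total probability, P(X ≤ 1) = 0.27·0.472959 + 0.24·0.0012341 + 0.23·0.2 + 0.26·0.214591 = 0.229789.

0.230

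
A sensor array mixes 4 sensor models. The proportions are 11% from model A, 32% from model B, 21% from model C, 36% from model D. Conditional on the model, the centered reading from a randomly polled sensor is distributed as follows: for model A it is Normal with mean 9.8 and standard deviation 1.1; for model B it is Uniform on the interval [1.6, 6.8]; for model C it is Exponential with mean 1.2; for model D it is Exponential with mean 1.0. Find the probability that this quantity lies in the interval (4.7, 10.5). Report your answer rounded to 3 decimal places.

0.218

Conditional on each model, P(4.7 < X < 10.5): A: 0.737729; B: 0.403846; C: 0.0197489; D: 0.00906774.
By total probability, P(4.7 < X < 10.5) = 0.11·0.737729 + 0.32·0.403846 + 0.21·0.0197489 + 0.36·0.00906774 = 0.217793.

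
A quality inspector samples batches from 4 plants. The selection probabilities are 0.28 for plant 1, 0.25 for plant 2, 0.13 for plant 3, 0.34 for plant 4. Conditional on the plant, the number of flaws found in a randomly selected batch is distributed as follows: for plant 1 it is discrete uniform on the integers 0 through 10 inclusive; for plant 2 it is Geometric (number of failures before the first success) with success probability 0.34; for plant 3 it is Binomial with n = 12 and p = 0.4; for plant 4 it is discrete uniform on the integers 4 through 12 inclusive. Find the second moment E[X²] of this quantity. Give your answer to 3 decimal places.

39.566

For each component E[X²] = Var + (mean)², giving 1: 35; 2: 9.47751; 3: 25.92; 4: 70.6667.
Overall E[X²] = 0.28·35 + 0.25·9.47751 + 0.13·25.92 + 0.34·70.6667 = 39.5656.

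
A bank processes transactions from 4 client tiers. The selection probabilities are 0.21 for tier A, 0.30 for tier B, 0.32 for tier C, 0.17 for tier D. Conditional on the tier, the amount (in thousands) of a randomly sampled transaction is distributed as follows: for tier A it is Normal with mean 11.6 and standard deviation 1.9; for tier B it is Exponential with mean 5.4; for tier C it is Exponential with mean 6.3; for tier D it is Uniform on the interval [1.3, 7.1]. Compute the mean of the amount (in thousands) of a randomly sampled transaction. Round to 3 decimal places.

Component means — A: 11.6; B: 5.4; C: 6.3; D: 4.2.
E[X] = 0.21·11.6 + 0.3·5.4 + 0.32·6.3 + 0.17·4.2 = 6.786.

6.786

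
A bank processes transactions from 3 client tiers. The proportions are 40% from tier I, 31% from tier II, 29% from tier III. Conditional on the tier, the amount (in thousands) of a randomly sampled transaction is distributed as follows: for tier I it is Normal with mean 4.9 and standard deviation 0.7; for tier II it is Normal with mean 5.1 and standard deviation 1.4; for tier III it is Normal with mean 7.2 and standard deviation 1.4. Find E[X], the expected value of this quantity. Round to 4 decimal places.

Component means — I: 4.9; II: 5.1; III: 7.2.
E[X] = 0.4·4.9 + 0.31·5.1 + 0.29·7.2 = 5.629.

5.6290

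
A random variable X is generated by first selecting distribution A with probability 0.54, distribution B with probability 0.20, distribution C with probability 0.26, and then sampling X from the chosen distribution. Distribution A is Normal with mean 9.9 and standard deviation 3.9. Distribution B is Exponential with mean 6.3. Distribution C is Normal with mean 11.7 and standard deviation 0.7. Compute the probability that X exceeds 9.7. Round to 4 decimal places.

0.5834

Conditional on each component, P(X > 9.7): A: 0.52045; B: 0.214449; C: 0.997863.
By total probability, P(X > 9.7) = 0.54·0.52045 + 0.2·0.214449 + 0.26·0.997863 = 0.583377.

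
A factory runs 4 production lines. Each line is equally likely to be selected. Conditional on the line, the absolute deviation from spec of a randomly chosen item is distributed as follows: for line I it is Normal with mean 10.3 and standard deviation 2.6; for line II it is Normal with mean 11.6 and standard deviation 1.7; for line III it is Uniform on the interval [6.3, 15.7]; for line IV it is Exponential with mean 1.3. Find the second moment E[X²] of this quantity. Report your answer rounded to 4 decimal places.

95.5108

For each component E[X²] = Var + (mean)², giving I: 112.85; II: 137.45; III: 128.363; IV: 3.38.
Overall E[X²] = 0.25·112.85 + 0.25·137.45 + 0.25·128.363 + 0.25·3.38 = 95.5108.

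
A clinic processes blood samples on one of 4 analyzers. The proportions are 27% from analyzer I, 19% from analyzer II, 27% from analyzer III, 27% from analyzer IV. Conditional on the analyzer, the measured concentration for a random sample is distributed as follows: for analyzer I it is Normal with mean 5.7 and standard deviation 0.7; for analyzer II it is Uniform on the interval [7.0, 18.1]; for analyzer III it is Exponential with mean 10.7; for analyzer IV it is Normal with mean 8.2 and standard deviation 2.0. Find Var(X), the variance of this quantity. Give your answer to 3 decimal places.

Per component, I: μ=5.7, E[X²]=32.98; II: μ=12.55, E[X²]=167.77; III: μ=10.7, E[X²]=228.98; IV: μ=8.2, E[X²]=71.24.
E[X] = 0.27·5.7 + 0.19·12.55 + 0.27·10.7 + 0.27·8.2 = 9.0265.
E[X²] = 0.27·32.98 + 0.19·167.77 + 0.27·228.98 + 0.27·71.24 = 121.84.
Var(X) = E[X²] − (E[X])² = 121.84 − 81.4777 = 40.3626.

40.363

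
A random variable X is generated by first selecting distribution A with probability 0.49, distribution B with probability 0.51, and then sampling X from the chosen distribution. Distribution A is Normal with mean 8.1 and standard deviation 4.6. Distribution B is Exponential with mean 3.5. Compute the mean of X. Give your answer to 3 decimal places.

5.754

Component means — A: 8.1; B: 3.5.
E[X] = 0.49·8.1 + 0.51·3.5 = 5.754.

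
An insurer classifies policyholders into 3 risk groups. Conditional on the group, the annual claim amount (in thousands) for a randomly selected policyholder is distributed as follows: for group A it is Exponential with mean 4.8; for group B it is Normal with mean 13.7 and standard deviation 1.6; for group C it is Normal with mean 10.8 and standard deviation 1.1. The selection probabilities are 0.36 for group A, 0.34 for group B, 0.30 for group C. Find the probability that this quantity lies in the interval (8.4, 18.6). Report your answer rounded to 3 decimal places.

0.690

Conditional on each group, P(8.4 < X < 18.6): A: 0.15302; B: 0.99844; C: 0.985439.
By total probability, P(8.4 < X < 18.6) = 0.36·0.15302 + 0.34·0.99844 + 0.3·0.985439 = 0.690188.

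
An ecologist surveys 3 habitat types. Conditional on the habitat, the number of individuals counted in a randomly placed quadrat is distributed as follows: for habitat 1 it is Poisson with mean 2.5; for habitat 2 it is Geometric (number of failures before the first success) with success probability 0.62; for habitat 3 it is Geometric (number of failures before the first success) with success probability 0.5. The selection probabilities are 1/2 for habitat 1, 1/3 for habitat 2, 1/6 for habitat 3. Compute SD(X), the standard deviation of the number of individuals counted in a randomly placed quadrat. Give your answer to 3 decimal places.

Per component, 1: μ=2.5, E[X²]=8.75; 2: μ=0.612903, E[X²]=1.3642; 3: μ=1, E[X²]=3.
E[X] = 0.5·2.5 + 0.333333·0.612903 + 0.166667·1 = 1.62097.
E[X²] = 0.5·8.75 + 0.333333·1.3642 + 0.166667·3 = 5.32973.
Var(X) = E[X²] − (E[X])² = 5.32973 − 2.62754 = 2.7022.
SD(X) = √2.7022 = 1.64384.

1.644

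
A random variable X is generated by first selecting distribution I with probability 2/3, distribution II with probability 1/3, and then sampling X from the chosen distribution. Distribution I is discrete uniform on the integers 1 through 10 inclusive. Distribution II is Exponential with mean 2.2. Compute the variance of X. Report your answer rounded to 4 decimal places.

Per component, I: μ=5.5, E[X²]=38.5; II: μ=2.2, E[X²]=9.68.
E[X] = 0.666667·5.5 + 0.333333·2.2 = 4.4.
E[X²] = 0.666667·38.5 + 0.333333·9.68 = 28.8933.
Var(X) = E[X²] − (E[X])² = 28.8933 − 19.36 = 9.53333.

9.5333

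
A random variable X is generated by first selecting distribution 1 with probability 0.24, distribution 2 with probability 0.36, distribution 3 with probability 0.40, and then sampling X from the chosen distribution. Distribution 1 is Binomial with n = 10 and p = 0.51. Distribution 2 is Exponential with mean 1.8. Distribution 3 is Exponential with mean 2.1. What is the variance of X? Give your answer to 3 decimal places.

Per component, 1: μ=5.1, E[X²]=28.509; 2: μ=1.8, E[X²]=6.48; 3: μ=2.1, E[X²]=8.82.
E[X] = 0.24·5.1 + 0.36·1.8 + 0.4·2.1 = 2.712.
E[X²] = 0.24·28.509 + 0.36·6.48 + 0.4·8.82 = 12.703.
Var(X) = E[X²] − (E[X])² = 12.703 − 7.35494 = 5.34802.

5.348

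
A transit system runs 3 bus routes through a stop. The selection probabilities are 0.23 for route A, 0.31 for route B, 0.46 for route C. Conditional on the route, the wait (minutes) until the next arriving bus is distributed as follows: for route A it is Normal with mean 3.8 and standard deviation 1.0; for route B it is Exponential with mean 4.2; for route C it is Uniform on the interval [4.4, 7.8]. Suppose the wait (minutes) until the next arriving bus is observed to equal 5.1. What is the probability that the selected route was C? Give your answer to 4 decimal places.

Likelihoods f(5.1 | ·): A: 0.171369; B: 0.0706957; C: 0.294118.
Posterior ∝ prior × likelihood. Numerator for C: 0.46·0.294118 = 0.135294.
Normalizing constant: 0.23·0.171369 + 0.31·0.0706957 + 0.46·0.294118 = 0.196625.
P(C | observation) = 0.135294 / 0.196625 = 0.688083.

0.6881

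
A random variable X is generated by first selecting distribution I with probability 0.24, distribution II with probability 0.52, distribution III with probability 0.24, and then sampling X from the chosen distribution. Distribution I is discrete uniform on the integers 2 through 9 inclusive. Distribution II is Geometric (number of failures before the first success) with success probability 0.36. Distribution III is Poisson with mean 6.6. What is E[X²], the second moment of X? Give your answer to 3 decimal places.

For each component E[X²] = Var + (mean)², giving I: 35.5; II: 8.09877; III: 50.16.
Overall E[X²] = 0.24·35.5 + 0.52·8.09877 + 0.24·50.16 = 24.7698.

24.770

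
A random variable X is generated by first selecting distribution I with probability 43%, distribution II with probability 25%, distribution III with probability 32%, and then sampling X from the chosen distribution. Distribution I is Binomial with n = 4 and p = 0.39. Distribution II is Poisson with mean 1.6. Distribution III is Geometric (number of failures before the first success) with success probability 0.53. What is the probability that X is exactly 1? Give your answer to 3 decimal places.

Conditional on each component, P(X = 1): I: 0.35409; II: 0.323034; III: 0.2491.
By total probability, P(X = 1) = 0.43·0.35409 + 0.25·0.323034 + 0.32·0.2491 = 0.312729.

0.313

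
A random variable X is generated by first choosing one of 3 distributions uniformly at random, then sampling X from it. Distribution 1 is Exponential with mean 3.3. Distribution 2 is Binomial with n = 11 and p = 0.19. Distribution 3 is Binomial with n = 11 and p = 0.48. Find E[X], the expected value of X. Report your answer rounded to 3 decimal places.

3.557

Component means — 1: 3.3; 2: 2.09; 3: 5.28.
E[X] = 0.333333·3.3 + 0.333333·2.09 + 0.333333·5.28 = 3.55667.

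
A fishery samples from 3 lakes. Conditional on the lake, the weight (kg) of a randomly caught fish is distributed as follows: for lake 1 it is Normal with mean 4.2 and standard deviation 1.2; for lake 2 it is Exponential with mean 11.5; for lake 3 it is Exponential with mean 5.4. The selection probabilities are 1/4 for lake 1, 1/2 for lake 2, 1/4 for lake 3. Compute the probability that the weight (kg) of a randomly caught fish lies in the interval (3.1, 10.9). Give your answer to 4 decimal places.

0.5007

Conditional on each lake, P(3.1 < X < 10.9): 1: 0.820341; 2: 0.376129; 3: 0.430374.
By total probability, P(3.1 < X < 10.9) = 0.25·0.820341 + 0.5·0.376129 + 0.25·0.430374 = 0.500743.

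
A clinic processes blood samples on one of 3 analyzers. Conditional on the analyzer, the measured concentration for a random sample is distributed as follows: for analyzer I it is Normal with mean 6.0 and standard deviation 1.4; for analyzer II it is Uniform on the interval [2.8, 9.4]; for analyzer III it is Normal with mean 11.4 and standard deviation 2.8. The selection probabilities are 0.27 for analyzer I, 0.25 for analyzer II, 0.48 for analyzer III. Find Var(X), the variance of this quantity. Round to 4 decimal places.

12.3505

Per component, I: μ=6, E[X²]=37.96; II: μ=6.1, E[X²]=40.84; III: μ=11.4, E[X²]=137.8.
E[X] = 0.27·6 + 0.25·6.1 + 0.48·11.4 = 8.617.
E[X²] = 0.27·37.96 + 0.25·40.84 + 0.48·137.8 = 86.6032.
Var(X) = E[X²] − (E[X])² = 86.6032 − 74.2527 = 12.3505.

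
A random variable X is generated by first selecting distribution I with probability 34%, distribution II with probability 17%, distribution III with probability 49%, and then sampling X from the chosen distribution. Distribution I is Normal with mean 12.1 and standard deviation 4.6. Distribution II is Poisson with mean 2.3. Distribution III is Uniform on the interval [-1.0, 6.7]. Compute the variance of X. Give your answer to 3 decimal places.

Per component, I: μ=12.1, E[X²]=167.57; II: μ=2.3, E[X²]=7.59; III: μ=2.85, E[X²]=13.0633.
E[X] = 0.34·12.1 + 0.17·2.3 + 0.49·2.85 = 5.9015.
E[X²] = 0.34·167.57 + 0.17·7.59 + 0.49·13.0633 = 64.6651.
Var(X) = E[X²] − (E[X])² = 64.6651 − 34.8277 = 29.8374.

29.837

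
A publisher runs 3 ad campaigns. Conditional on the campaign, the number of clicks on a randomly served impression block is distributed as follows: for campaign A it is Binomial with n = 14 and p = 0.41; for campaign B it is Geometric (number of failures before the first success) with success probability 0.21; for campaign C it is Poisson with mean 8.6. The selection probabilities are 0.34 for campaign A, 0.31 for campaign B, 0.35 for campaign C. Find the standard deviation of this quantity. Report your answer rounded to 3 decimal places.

3.693

Per component, A: μ=5.74, E[X²]=36.3342; B: μ=3.7619, E[X²]=32.0658; C: μ=8.6, E[X²]=82.56.
E[X] = 0.34·5.74 + 0.31·3.7619 + 0.35·8.6 = 6.12779.
E[X²] = 0.34·36.3342 + 0.31·32.0658 + 0.35·82.56 = 51.19.
Var(X) = E[X²] − (E[X])² = 51.19 − 37.5498 = 13.6402.
SD(X) = √13.6402 = 3.69326.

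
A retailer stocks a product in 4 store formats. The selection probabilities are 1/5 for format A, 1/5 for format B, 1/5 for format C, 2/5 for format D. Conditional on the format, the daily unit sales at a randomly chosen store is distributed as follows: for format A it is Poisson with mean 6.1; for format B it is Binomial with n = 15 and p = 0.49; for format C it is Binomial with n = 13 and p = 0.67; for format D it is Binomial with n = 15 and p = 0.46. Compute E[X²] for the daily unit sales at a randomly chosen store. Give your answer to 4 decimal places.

56.4983

For each component E[X²] = Var + (mean)², giving A: 43.31; B: 57.771; C: 78.7384; D: 51.336.
Overall E[X²] = 0.2·43.31 + 0.2·57.771 + 0.2·78.7384 + 0.4·51.336 = 56.4983.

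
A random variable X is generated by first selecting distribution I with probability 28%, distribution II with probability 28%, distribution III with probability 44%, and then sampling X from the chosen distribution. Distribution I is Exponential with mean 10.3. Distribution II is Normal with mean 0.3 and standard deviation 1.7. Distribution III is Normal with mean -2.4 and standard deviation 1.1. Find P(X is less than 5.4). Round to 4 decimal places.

Conditional on each component, P(X < 5.4): I: 0.408014; II: 0.99865; III: 1.
By total probability, P(X < 5.4) = 0.28·0.408014 + 0.28·0.99865 + 0.44·1 = 0.833866.

0.8339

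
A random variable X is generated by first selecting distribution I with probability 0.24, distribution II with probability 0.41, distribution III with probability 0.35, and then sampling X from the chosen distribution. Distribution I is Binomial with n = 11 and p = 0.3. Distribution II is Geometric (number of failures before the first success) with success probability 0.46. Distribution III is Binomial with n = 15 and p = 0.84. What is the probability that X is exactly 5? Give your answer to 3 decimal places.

0.040

Conditional on each component, P(X = 5): I: 0.13208; II: 0.0211216; III: 1.38087e-05.
By total probability, P(X = 5) = 0.24·0.13208 + 0.41·0.0211216 + 0.35·1.38087e-05 = 0.0403638.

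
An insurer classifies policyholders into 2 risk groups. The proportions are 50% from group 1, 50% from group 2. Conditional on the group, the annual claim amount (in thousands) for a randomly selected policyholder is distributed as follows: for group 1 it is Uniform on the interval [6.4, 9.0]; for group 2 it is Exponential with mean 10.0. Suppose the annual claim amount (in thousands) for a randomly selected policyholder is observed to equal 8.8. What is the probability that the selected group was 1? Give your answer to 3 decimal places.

Likelihoods f(8.8 | ·): 1: 0.384615; 2: 0.0414783.
Posterior ∝ prior × likelihood. Numerator for 1: 0.5·0.384615 = 0.192308.
Normalizing constant: 0.5·0.384615 + 0.5·0.0414783 = 0.213047.
P(1 | observation) = 0.192308 / 0.213047 = 0.902655.

0.903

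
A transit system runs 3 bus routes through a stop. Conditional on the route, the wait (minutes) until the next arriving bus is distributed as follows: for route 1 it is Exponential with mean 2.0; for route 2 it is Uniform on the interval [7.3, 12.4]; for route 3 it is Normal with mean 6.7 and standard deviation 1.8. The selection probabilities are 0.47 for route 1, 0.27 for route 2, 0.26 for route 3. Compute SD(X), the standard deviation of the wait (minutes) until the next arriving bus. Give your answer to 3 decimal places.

3.811

Per component, 1: μ=2, E[X²]=8; 2: μ=9.85, E[X²]=99.19; 3: μ=6.7, E[X²]=48.13.
E[X] = 0.47·2 + 0.27·9.85 + 0.26·6.7 = 5.3415.
E[X²] = 0.47·8 + 0.27·99.19 + 0.26·48.13 = 43.0551.
Var(X) = E[X²] − (E[X])² = 43.0551 − 28.5316 = 14.5235.
SD(X) = √14.5235 = 3.81097.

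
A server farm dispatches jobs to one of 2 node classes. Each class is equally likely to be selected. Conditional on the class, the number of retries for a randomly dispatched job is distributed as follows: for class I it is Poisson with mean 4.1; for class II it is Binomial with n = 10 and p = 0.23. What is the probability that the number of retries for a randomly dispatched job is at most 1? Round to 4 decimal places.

Conditional on each class, P(X ≤ 1): I: 0.0845206; II: 0.292116.
By total probability, P(X ≤ 1) = 0.5·0.0845206 + 0.5·0.292116 = 0.188318.

0.1883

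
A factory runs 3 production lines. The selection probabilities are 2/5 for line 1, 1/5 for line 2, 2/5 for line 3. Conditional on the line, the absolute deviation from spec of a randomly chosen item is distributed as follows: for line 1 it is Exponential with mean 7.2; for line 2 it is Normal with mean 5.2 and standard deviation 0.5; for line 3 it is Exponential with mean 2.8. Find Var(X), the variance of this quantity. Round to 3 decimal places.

Per component, 1: μ=7.2, E[X²]=103.68; 2: μ=5.2, E[X²]=27.29; 3: μ=2.8, E[X²]=15.68.
E[X] = 0.4·7.2 + 0.2·5.2 + 0.4·2.8 = 5.04.
E[X²] = 0.4·103.68 + 0.2·27.29 + 0.4·15.68 = 53.202.
Var(X) = E[X²] − (E[X])² = 53.202 − 25.4016 = 27.8004.

27.800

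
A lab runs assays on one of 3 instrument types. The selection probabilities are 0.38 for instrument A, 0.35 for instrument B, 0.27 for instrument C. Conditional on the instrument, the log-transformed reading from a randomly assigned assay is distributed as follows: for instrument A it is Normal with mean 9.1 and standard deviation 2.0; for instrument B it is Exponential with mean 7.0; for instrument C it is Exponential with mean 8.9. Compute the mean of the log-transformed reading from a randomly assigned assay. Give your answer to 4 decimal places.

8.3110

Component means — A: 9.1; B: 7; C: 8.9.
E[X] = 0.38·9.1 + 0.35·7 + 0.27·8.9 = 8.311.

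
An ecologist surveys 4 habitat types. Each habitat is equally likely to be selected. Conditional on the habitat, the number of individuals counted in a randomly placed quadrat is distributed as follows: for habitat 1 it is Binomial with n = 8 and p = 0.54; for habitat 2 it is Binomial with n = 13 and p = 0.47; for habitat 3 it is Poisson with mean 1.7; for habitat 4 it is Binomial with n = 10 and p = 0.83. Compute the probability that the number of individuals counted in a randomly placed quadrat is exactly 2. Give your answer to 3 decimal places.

0.089

Conditional on each habitat, P(X = 2): 1: 0.0773557; 2: 0.0159707; 3: 0.263978; 4: 2.16252e-05.
By total probability, P(X = 2) = 0.25·0.0773557 + 0.25·0.0159707 + 0.25·0.263978 + 0.25·2.16252e-05 = 0.0893314.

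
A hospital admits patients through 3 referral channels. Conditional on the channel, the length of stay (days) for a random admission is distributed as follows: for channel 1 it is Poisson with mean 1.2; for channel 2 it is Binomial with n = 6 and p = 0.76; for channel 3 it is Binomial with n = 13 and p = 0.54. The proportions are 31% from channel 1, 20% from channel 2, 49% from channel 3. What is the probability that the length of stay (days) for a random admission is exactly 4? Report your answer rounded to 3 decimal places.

Conditional on each channel, P(X = 4): 1: 0.0260232; 2: 0.288249; 3: 0.0560663.
By total probability, P(X = 4) = 0.31·0.0260232 + 0.2·0.288249 + 0.49·0.0560663 = 0.0931895.

0.093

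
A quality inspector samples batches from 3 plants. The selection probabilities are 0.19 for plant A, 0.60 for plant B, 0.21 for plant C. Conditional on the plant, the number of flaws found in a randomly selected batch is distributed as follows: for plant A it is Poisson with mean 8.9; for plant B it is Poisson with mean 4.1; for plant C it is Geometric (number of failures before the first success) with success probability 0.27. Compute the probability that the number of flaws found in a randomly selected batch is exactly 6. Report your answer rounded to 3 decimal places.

Conditional on each plant, P(X = 6): A: 0.0941427; B: 0.109336; C: 0.0408602.
By total probability, P(X = 6) = 0.19·0.0941427 + 0.6·0.109336 + 0.21·0.0408602 = 0.0920694.

0.092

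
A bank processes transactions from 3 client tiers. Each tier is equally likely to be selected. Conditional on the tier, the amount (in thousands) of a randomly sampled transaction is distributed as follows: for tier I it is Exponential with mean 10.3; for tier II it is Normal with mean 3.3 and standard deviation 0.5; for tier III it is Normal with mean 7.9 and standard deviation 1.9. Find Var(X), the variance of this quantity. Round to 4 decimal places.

Per component, I: μ=10.3, E[X²]=212.18; II: μ=3.3, E[X²]=11.14; III: μ=7.9, E[X²]=66.02.
E[X] = 0.333333·10.3 + 0.333333·3.3 + 0.333333·7.9 = 7.16667.
E[X²] = 0.333333·212.18 + 0.333333·11.14 + 0.333333·66.02 = 96.4467.
Var(X) = E[X²] − (E[X])² = 96.4467 − 51.3611 = 45.0856.

45.0856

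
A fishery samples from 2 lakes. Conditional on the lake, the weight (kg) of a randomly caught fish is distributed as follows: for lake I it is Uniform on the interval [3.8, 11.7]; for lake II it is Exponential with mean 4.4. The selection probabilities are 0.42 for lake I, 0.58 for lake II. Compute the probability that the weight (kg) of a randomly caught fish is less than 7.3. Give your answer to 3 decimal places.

0.656

Conditional on each lake, P(X < 7.3): I: 0.443038; II: 0.809688.
By total probability, P(X < 7.3) = 0.42·0.443038 + 0.58·0.809688 = 0.655695.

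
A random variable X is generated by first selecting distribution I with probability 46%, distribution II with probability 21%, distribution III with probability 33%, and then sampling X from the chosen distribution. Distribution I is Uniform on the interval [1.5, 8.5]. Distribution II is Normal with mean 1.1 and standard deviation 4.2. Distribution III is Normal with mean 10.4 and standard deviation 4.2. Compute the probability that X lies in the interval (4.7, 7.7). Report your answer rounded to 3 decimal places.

0.283

Conditional on each component, P(4.7 < X < 7.7): I: 0.428571; II: 0.137641; III: 0.17279.
By total probability, P(4.7 < X < 7.7) = 0.46·0.428571 + 0.21·0.137641 + 0.33·0.17279 = 0.283068.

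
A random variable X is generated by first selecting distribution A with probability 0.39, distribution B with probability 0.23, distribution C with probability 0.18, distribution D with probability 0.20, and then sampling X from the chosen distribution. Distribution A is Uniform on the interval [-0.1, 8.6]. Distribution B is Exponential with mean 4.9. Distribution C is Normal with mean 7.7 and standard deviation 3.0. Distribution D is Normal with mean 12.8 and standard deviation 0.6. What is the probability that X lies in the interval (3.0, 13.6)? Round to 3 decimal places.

0.708

Conditional on each component, P(3.0 < X < 13.6): A: 0.643678; B: 0.479815; C: 0.916793; D: 0.908789.
By total probability, P(3.0 < X < 13.6) = 0.39·0.643678 + 0.23·0.479815 + 0.18·0.916793 + 0.2·0.908789 = 0.708172.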